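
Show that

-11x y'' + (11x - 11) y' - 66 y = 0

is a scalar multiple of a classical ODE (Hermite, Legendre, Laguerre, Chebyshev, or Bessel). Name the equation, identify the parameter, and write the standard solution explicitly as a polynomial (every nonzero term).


All three coefficients share the factor -11; dividing through by -11 gives  x y'' + (1 - x) y' + 6 y = 0.
This matches the Laguerre equation x y'' + (1 - x) y' + n y = 0 with n = 6; the polynomial solution is L_6(x).
With y = sum_k a_k x^k, matching x^k gives (k+1)k a_{k+1} + (k+1) a_{k+1} - k a_k + n a_k = 0, i.e. (k+1)^2 a_{k+1} = (k - n) a_k = (k - 6) a_k. The right side vanishes at k = 6, so the series terminates at degree 6.
Standard normalization L_n(0) = 1 gives a_0 = 1. Work upward with a_{k+1} = (k - 6) a_k / (k+1)^2:
  a_1 = (0 - 6)(1) / 1^2 = -6/1 = -6
  a_2 = (1 - 6)(-6) / 2^2 = 30/4 = 15/2
  a_3 = (2 - 6)(15/2) / 3^2 = -30/9 = -10/3
  a_4 = (3 - 6)(-10/3) / 4^2 = 10/16 = 5/8
  a_5 = (4 - 6)(5/8) / 5^2 = (-5/4)/25 = -1/20
  a_6 = (5 - 6)(-1/20) / 6^2 = (1/20)/36 = 1/720
Hence L_6(x) = x^6/720 - x^5/20 + 5 x^4/8 - 10 x^3/3 + 15 x^2/2 - 6 x + 1.

L_6(x); series = x^6/720 - x^5/20 + 5 x^4/8 - 10 x^3/3 + 15 x^2/2 - 6 x + 1


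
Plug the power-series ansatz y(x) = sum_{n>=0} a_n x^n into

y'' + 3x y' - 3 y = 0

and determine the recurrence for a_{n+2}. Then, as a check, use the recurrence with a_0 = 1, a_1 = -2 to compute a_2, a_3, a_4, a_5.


Substitute y = sum_n a_n x^n.
y''(x) has coefficient (n+2)(n+1) a_{n+2} at x^n;
3 x y'(x) has coefficient 3 n a_n at x^n (shift);
-3 y(x) has coefficient -3 a_n at x^n.
Matching x^n: (n+2)(n+1) a_{n+2} + (3n - 3) a_n = 0.
Thus a_{n+2} = (-3n + 3) / ((n+1)(n+2)) * a_n.

Check with a_0 = 1, a_1 = -2 (apply the recurrence for n = 0, 1, 2, 3): a_0 = 1, a_1 = -2, a_2 = 3/2, a_3 = 0, a_4 = -3/8, a_5 = 0.

a_(n+2) = (-3n + 3) / ((n+1)(n+2)) * a_n; check: a_0 = 1, a_1 = -2, a_2 = 3/2, a_3 = 0, a_4 = -3/8, a_5 = 0


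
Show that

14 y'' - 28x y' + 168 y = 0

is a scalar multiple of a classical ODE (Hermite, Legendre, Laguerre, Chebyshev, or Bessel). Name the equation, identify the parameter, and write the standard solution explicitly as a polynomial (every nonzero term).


All three coefficients share the factor 14; dividing through by 14 gives  y'' - 2x y' + 12 y = 0.
This matches the Hermite equation y'' - 2x y' + 2n y = 0 with 2n = 12, so n = 6; the polynomial solution is H_6(x).
With y = sum_k a_k x^k, matching x^k gives (k+2)(k+1) a_{k+2} = 2(k - n) a_k = 2(k - 6) a_k. The right side vanishes at k = 6, so the series with the parity of 6 terminates at degree 6.
Standard normalization: leading coefficient of H_n is 2^n, so a_6 = 2^6 = 64. Work downward with a_k = (k+1)(k+2) a_{k+2} / (2(k - n)):
  a_4 = (5)(6)(64) / (2(4 - 6)) = 1920/(-4) = -480
  a_2 = (3)(4)(-480) / (2(2 - 6)) = -5760/(-8) = 720
  a_0 = (1)(2)(720) / (2(0 - 6)) = 1440/(-12) = -120
Hence H_6(x) = 64 x^6 - 480 x^4 + 720 x^2 - 120.

H_6(x); series = 64 x^6 - 480 x^4 + 720 x^2 - 120


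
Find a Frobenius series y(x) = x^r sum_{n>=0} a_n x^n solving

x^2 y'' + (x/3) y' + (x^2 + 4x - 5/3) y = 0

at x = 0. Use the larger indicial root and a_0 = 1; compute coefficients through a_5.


Write in Frobenius form y'' + (p(x)/x) y' + (q(x)/x^2) y = 0:
  p(x) = 1/3,  q(x) = x^2 + 4x - 5/3.
Indicial equation: r(r-1) + (1/3) r + (-5/3) = 0 -> roots r_1 = 5/3, r_2 = -1.
Take r = r_1 = 5/3. Let y(x) = x^r sum_{n>=0} a_n x^n with a_0 = 1.
Substitute y = x^r sum a_n x^n and match x^{r+n}. The recurrence is
  D(n) a_n + 4 a_{n-1} + 1 a_{n-2} = 0,  where D(n) = (r+n)(r+n-1) + (1/3)(r+n) + (-5/3).
  a_n = [-4 a_{n-1} - 1 a_{n-2}] / D(n).
Since the indicial polynomial factors as (r - r_1)(r - r_2), D(n) = (r_1 + n - r_1)(r_1 + n - r_2) = n(n + 8/3).
Evaluating step by step (a_0 = 1):
  n = 1: D(1) = 1(1 + 8/3) = 11/3; numerator = -4(1) = -4; a_1 = (-4)/(11/3) = -12/11
  n = 2: D(2) = 2(2 + 8/3) = 28/3; numerator = -4(-12/11) - 1(1) = 37/11; a_2 = (37/11)/(28/3) = 111/308
  n = 3: D(3) = 3(3 + 8/3) = 17; numerator = -4(111/308) - 1(-12/11) = -27/77; a_3 = (-27/77)/(17) = -27/1309
  n = 4: D(4) = 4(4 + 8/3) = 80/3; numerator = -4(-27/1309) - 1(111/308) = -1455/5236; a_4 = (-1455/5236)/(80/3) = -873/83776
  n = 5: D(5) = 5(5 + 8/3) = 115/3; numerator = -4(-873/83776) - 1(-27/1309) = 1305/20944; a_5 = (1305/20944)/(115/3) = 783/481712

r = 5/3; a_0 = 1; a_1 = -12/11; a_2 = 111/308; a_3 = -27/1309; a_4 = -873/83776; a_5 = 783/481712


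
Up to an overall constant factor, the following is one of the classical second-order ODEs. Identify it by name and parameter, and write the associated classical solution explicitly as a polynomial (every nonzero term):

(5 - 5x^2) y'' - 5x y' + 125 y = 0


All three coefficients share the factor 5; dividing through by 5 gives  (1 - x^2) y'' - x y' + 25 y = 0.
This matches the Chebyshev equation (1 - x^2) y'' - x y' + n^2 y = 0 (note the -x y' term, not -2x y') with n^2 = 25, so n = 5; the polynomial solution is T_5(x).
With y = sum_k a_k x^k, matching x^k gives (k+2)(k+1) a_{k+2} = (k^2 - n^2) a_k = (k - 5)(k + 5) a_k. The right side vanishes at k = 5, so the series with the parity of 5 terminates at degree 5.
Standard normalization: leading coefficient of T_n is 2^(n-1), so a_5 = 2^4 = 16. Work downward with a_k = (k+1)(k+2) a_{k+2} / ((k - 5)(k + 5)):
  a_3 = (4)(5)(16) / ((3 - 5)(3 + 5)) = 320/(-16) = -20
  a_1 = (2)(3)(-20) / ((1 - 5)(1 + 5)) = -120/(-24) = 5
Hence T_5(x) = 16 x^5 - 20 x^3 + 5 x.

T_5(x); series = 16 x^5 - 20 x^3 + 5 x


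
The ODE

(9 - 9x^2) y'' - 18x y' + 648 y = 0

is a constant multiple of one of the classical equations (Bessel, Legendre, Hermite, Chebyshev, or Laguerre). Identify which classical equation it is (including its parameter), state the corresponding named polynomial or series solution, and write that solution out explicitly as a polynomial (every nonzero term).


All three coefficients share the factor 9; dividing through by 9 gives  (1 - x^2) y'' - 2x y' + 72 y = 0.
This matches the Legendre equation (1 - x^2) y'' - 2x y' + n(n+1) y = 0 (note the -2x y' term) with n(n+1) = 72, so n = 8; the polynomial solution is P_8(x).
With y = sum_k a_k x^k, matching x^k gives (k+2)(k+1) a_{k+2} = [k(k+1) - n(n+1)] a_k = (k - 8)(k + 9) a_k. The right side vanishes at k = 8, so the series with the parity of 8 terminates at degree 8.
Standard normalization (P_n(1) = 1): leading coefficient (2n)!/(2^n (n!)^2) = 20922789888000/(256*1625702400) = 6435/128, so a_8 = 6435/128. Work downward with a_k = (k+1)(k+2) a_{k+2} / ((k - 8)(k + 9)):
  a_6 = (7)(8)(6435/128) / ((6 - 8)(6 + 9)) = (45045/16)/(-30) = -3003/32
  a_4 = (5)(6)(-3003/32) / ((4 - 8)(4 + 9)) = (-45045/16)/(-52) = 3465/64
  a_2 = (3)(4)(3465/64) / ((2 - 8)(2 + 9)) = (10395/16)/(-66) = -315/32
  a_0 = (1)(2)(-315/32) / ((0 - 8)(0 + 9)) = (-315/16)/(-72) = 35/128
Hence P_8(x) = 6435 x^8/128 - 3003 x^6/32 + 3465 x^4/64 - 315 x^2/32 + 35/128.

P_8(x); series = 6435 x^8/128 - 3003 x^6/32 + 3465 x^4/64 - 315 x^2/32 + 35/128


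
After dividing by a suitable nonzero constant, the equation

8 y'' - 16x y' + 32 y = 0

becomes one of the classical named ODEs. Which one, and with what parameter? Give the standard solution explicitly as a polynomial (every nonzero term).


All three coefficients share the factor 8; dividing through by 8 gives  y'' - 2x y' + 4 y = 0.
This matches the Hermite equation y'' - 2x y' + 2n y = 0 with 2n = 4, so n = 2; the polynomial solution is H_2(x).
With y = sum_k a_k x^k, matching x^k gives (k+2)(k+1) a_{k+2} = 2(k - n) a_k = 2(k - 2) a_k. The right side vanishes at k = 2, so the series with the parity of 2 terminates at degree 2.
Standard normalization: leading coefficient of H_n is 2^n, so a_2 = 2^2 = 4. Work downward with a_k = (k+1)(k+2) a_{k+2} / (2(k - n)):
  a_0 = (1)(2)(4) / (2(0 - 2)) = 8/(-4) = -2
Hence H_2(x) = 4 x^2 - 2.

H_2(x); series = 4 x^2 - 2


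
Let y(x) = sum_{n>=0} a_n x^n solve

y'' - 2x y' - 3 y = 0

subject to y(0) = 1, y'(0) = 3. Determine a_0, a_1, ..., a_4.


Ansatz: y(x) = sum_{n>=0} a_n x^n, so y'(x) = sum_{n>=1} n a_n x^(n-1) and y''(x) = sum_{n>=2} n(n-1) a_n x^(n-2).
Substitute into P(x) y'' + Q(x) y' + R(x) y = 0 with P(x) = 1, Q(x) = -2x, R(x) = -3, and match powers of x.
Initial conditions: a_0 = 1, a_1 = 3.
Setting the coefficient of each power of x to zero and solving order by order (substituting the coefficients already found):
  x^0: 2 a_2 - 3 a_0 = 0  ->  2 a_2 = 3 a_0 = 3  ->  a_2 = 3/2
  x^1: 6 a_3 - 5 a_1 = 0  ->  6 a_3 = 5 a_1 = 15  ->  a_3 = 5/2
  x^2: 12 a_4 - 7 a_2 = 0  ->  12 a_4 = 7 a_2 = 21/2  ->  a_4 = 7/8
Truncated series: y(x) = 1 + 3 x + (3/2) x^2 + (5/2) x^3 + (7/8) x^4 + O(x^5).

a_0 = 1; a_1 = 3; a_2 = 3/2; a_3 = 5/2; a_4 = 7/8


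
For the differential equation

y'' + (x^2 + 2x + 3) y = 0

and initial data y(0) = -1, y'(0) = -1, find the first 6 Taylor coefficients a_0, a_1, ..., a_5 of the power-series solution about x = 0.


Ansatz: y(x) = sum_{n>=0} a_n x^n, so y'(x) = sum_{n>=1} n a_n x^(n-1) and y''(x) = sum_{n>=2} n(n-1) a_n x^(n-2).
Substitute into P(x) y'' + Q(x) y' + R(x) y = 0 with P(x) = 1, Q(x) = 0, R(x) = x^2 + 2x + 3, and match powers of x.
Initial conditions: a_0 = -1, a_1 = -1.
Setting the coefficient of each power of x to zero and solving order by order (substituting the coefficients already found):
  x^0: 2 a_2 + 3 a_0 = 0  ->  2 a_2 = -3 a_0 = 3  ->  a_2 = 3/2
  x^1: 6 a_3 + 3 a_1 + 2 a_0 = 0  ->  6 a_3 = -3 a_1 - 2 a_0 = 5  ->  a_3 = 5/6
  x^2: 12 a_4 + 3 a_2 + 2 a_1 + a_0 = 0  ->  12 a_4 = -3 a_2 - 2 a_1 - a_0 = -3/2  ->  a_4 = -1/8
  x^3: 20 a_5 + 3 a_3 + 2 a_2 + a_1 = 0  ->  20 a_5 = -3 a_3 - 2 a_2 - a_1 = -9/2  ->  a_5 = -9/40
Truncated series: y(x) = -1 - x + (3/2) x^2 + (5/6) x^3 - (1/8) x^4 - (9/40) x^5 + O(x^6).

a_0 = -1; a_1 = -1; a_2 = 3/2; a_3 = 5/6; a_4 = -1/8; a_5 = -9/40


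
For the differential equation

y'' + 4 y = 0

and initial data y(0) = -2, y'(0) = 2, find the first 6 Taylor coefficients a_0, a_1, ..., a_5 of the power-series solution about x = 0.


Ansatz: y(x) = sum_{n>=0} a_n x^n, so y'(x) = sum_{n>=1} n a_n x^(n-1) and y''(x) = sum_{n>=2} n(n-1) a_n x^(n-2).
Substitute into P(x) y'' + Q(x) y' + R(x) y = 0 with P(x) = 1, Q(x) = 0, R(x) = 4, and match powers of x.
Initial conditions: a_0 = -2, a_1 = 2.
Setting the coefficient of each power of x to zero and solving order by order (substituting the coefficients already found):
  x^0: 2 a_2 + 4 a_0 = 0  ->  2 a_2 = -4 a_0 = 8  ->  a_2 = 4
  x^1: 6 a_3 + 4 a_1 = 0  ->  6 a_3 = -4 a_1 = -8  ->  a_3 = -4/3
  x^2: 12 a_4 + 4 a_2 = 0  ->  12 a_4 = -4 a_2 = -16  ->  a_4 = -4/3
  x^3: 20 a_5 + 4 a_3 = 0  ->  20 a_5 = -4 a_3 = 16/3  ->  a_5 = 4/15
Truncated series: y(x) = -2 + 2 x + 4 x^2 - (4/3) x^3 - (4/3) x^4 + (4/15) x^5 + O(x^6).

a_0 = -2; a_1 = 2; a_2 = 4; a_3 = -4/3; a_4 = -4/3; a_5 = 4/15


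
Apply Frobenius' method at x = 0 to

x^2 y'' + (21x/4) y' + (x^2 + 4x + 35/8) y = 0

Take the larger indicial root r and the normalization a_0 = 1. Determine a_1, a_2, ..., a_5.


Write in Frobenius form y'' + (p(x)/x) y' + (q(x)/x^2) y = 0:
  p(x) = 21/4,  q(x) = x^2 + 4x + 35/8.
Indicial equation: r(r-1) + (21/4) r + (35/8) = 0 -> roots r_1 = -7/4, r_2 = -5/2.
Take r = r_1 = -7/4. Let y(x) = x^r sum_{n>=0} a_n x^n with a_0 = 1.
Substitute y = x^r sum a_n x^n and match x^{r+n}. The recurrence is
  D(n) a_n + 4 a_{n-1} + 1 a_{n-2} = 0,  where D(n) = (r+n)(r+n-1) + (21/4)(r+n) + (35/8).
  a_n = [-4 a_{n-1} - 1 a_{n-2}] / D(n).
Since the indicial polynomial factors as (r - r_1)(r - r_2), D(n) = (r_1 + n - r_1)(r_1 + n - r_2) = n(n + 3/4).
Evaluating step by step (a_0 = 1):
  n = 1: D(1) = 1(1 + 3/4) = 7/4; numerator = -4(1) = -4; a_1 = (-4)/(7/4) = -16/7
  n = 2: D(2) = 2(2 + 3/4) = 11/2; numerator = -4(-16/7) - 1(1) = 57/7; a_2 = (57/7)/(11/2) = 114/77
  n = 3: D(3) = 3(3 + 3/4) = 45/4; numerator = -4(114/77) - 1(-16/7) = -40/11; a_3 = (-40/11)/(45/4) = -32/99
  n = 4: D(4) = 4(4 + 3/4) = 19; numerator = -4(-32/99) - 1(114/77) = -130/693; a_4 = (-130/693)/(19) = -130/13167
  n = 5: D(5) = 5(5 + 3/4) = 115/4; numerator = -4(-130/13167) - 1(-32/99) = 1592/4389; a_5 = (1592/4389)/(115/4) = 6368/504735

r = -7/4; a_0 = 1; a_1 = -16/7; a_2 = 114/77; a_3 = -32/99; a_4 = -130/13167; a_5 = 6368/504735


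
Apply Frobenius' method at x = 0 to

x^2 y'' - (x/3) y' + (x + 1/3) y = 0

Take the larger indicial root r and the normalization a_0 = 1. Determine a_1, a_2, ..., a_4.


Write in Frobenius form y'' + (p(x)/x) y' + (q(x)/x^2) y = 0:
  p(x) = -1/3,  q(x) = x + 1/3.
Indicial equation: r(r-1) + (-1/3) r + (1/3) = 0 -> roots r_1 = 1, r_2 = 1/3.
Take r = r_1 = 1. Let y(x) = x^r sum_{n>=0} a_n x^n with a_0 = 1.
Substitute y = x^r sum a_n x^n and match x^{r+n}. The recurrence is
  D(n) a_n + 1 a_{n-1} = 0,  where D(n) = (r+n)(r+n-1) + (-1/3)(r+n) + (1/3).
  a_n = -1 / D(n) * a_{n-1}.
Since the indicial polynomial factors as (r - r_1)(r - r_2), D(n) = (r_1 + n - r_1)(r_1 + n - r_2) = n(n + 2/3).
Evaluating step by step (a_0 = 1):
  n = 1: D(1) = 1(1 + 2/3) = 5/3; numerator = -1(1) = -1; a_1 = (-1)/(5/3) = -3/5
  n = 2: D(2) = 2(2 + 2/3) = 16/3; numerator = -1(-3/5) = 3/5; a_2 = (3/5)/(16/3) = 9/80
  n = 3: D(3) = 3(3 + 2/3) = 11; numerator = -1(9/80) = -9/80; a_3 = (-9/80)/(11) = -9/880
  n = 4: D(4) = 4(4 + 2/3) = 56/3; numerator = -1(-9/880) = 9/880; a_4 = (9/880)/(56/3) = 27/49280

r = 1; a_0 = 1; a_1 = -3/5; a_2 = 9/80; a_3 = -9/880; a_4 = 27/49280


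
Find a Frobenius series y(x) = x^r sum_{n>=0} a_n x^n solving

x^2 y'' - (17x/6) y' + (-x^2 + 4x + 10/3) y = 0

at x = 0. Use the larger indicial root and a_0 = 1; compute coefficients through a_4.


Write in Frobenius form y'' + (p(x)/x) y' + (q(x)/x^2) y = 0:
  p(x) = -17/6,  q(x) = -x^2 + 4x + 10/3.
Indicial equation: r(r-1) + (-17/6) r + (10/3) = 0 -> roots r_1 = 5/2, r_2 = 4/3.
Take r = r_1 = 5/2. Let y(x) = x^r sum_{n>=0} a_n x^n with a_0 = 1.
Substitute y = x^r sum a_n x^n and match x^{r+n}. The recurrence is
  D(n) a_n + 4 a_{n-1} - 1 a_{n-2} = 0,  where D(n) = (r+n)(r+n-1) + (-17/6)(r+n) + (10/3).
  a_n = [-4 a_{n-1} + 1 a_{n-2}] / D(n).
Since the indicial polynomial factors as (r - r_1)(r - r_2), D(n) = (r_1 + n - r_1)(r_1 + n - r_2) = n(n + 7/6).
Evaluating step by step (a_0 = 1):
  n = 1: D(1) = 1(1 + 7/6) = 13/6; numerator = -4(1) = -4; a_1 = (-4)/(13/6) = -24/13
  n = 2: D(2) = 2(2 + 7/6) = 19/3; numerator = -4(-24/13) + 1(1) = 109/13; a_2 = (109/13)/(19/3) = 327/247
  n = 3: D(3) = 3(3 + 7/6) = 25/2; numerator = -4(327/247) + 1(-24/13) = -1764/247; a_3 = (-1764/247)/(25/2) = -3528/6175
  n = 4: D(4) = 4(4 + 7/6) = 62/3; numerator = -4(-3528/6175) + 1(327/247) = 1173/325; a_4 = (1173/325)/(62/3) = 3519/20150

r = 5/2; a_0 = 1; a_1 = -24/13; a_2 = 327/247; a_3 = -3528/6175; a_4 = 3519/20150


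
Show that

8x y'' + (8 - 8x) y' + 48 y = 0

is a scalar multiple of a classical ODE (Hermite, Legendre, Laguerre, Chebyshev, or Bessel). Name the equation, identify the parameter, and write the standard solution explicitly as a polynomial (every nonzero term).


All three coefficients share the factor 8; dividing through by 8 gives  x y'' + (1 - x) y' + 6 y = 0.
This matches the Laguerre equation x y'' + (1 - x) y' + n y = 0 with n = 6; the polynomial solution is L_6(x).
With y = sum_k a_k x^k, matching x^k gives (k+1)k a_{k+1} + (k+1) a_{k+1} - k a_k + n a_k = 0, i.e. (k+1)^2 a_{k+1} = (k - n) a_k = (k - 6) a_k. The right side vanishes at k = 6, so the series terminates at degree 6.
Standard normalization L_n(0) = 1 gives a_0 = 1. Work upward with a_{k+1} = (k - 6) a_k / (k+1)^2:
  a_1 = (0 - 6)(1) / 1^2 = -6/1 = -6
  a_2 = (1 - 6)(-6) / 2^2 = 30/4 = 15/2
  a_3 = (2 - 6)(15/2) / 3^2 = -30/9 = -10/3
  a_4 = (3 - 6)(-10/3) / 4^2 = 10/16 = 5/8
  a_5 = (4 - 6)(5/8) / 5^2 = (-5/4)/25 = -1/20
  a_6 = (5 - 6)(-1/20) / 6^2 = (1/20)/36 = 1/720
Hence L_6(x) = x^6/720 - x^5/20 + 5 x^4/8 - 10 x^3/3 + 15 x^2/2 - 6 x + 1.

L_6(x); series = x^6/720 - x^5/20 + 5 x^4/8 - 10 x^3/3 + 15 x^2/2 - 6 x + 1


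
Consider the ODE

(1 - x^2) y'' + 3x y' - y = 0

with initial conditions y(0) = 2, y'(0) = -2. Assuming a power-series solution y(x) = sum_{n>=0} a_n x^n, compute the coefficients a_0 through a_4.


Ansatz: y(x) = sum_{n>=0} a_n x^n, so y'(x) = sum_{n>=1} n a_n x^(n-1) and y''(x) = sum_{n>=2} n(n-1) a_n x^(n-2).
Substitute into P(x) y'' + Q(x) y' + R(x) y = 0 with P(x) = 1 - x^2, Q(x) = 3x, R(x) = -1, and match powers of x.
Initial conditions: a_0 = 2, a_1 = -2.
Setting the coefficient of each power of x to zero and solving order by order (substituting the coefficients already found):
  x^0: 2 a_2 - a_0 = 0  ->  2 a_2 = a_0 = 2  ->  a_2 = 1
  x^1: 6 a_3 + 2 a_1 = 0  ->  6 a_3 = -2 a_1 = 4  ->  a_3 = 2/3
  x^2: 12 a_4 + 3 a_2 = 0  ->  12 a_4 = -3 a_2 = -3  ->  a_4 = -1/4
Truncated series: y(x) = 2 - 2 x + x^2 + (2/3) x^3 - (1/4) x^4 + O(x^5).

a_0 = 2; a_1 = -2; a_2 = 1; a_3 = 2/3; a_4 = -1/4


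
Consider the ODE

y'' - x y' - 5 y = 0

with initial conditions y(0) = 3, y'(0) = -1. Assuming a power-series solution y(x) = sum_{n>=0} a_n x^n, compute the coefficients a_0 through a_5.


Ansatz: y(x) = sum_{n>=0} a_n x^n, so y'(x) = sum_{n>=1} n a_n x^(n-1) and y''(x) = sum_{n>=2} n(n-1) a_n x^(n-2).
Substitute into P(x) y'' + Q(x) y' + R(x) y = 0 with P(x) = 1, Q(x) = -x, R(x) = -5, and match powers of x.
Initial conditions: a_0 = 3, a_1 = -1.
Setting the coefficient of each power of x to zero and solving order by order (substituting the coefficients already found):
  x^0: 2 a_2 - 5 a_0 = 0  ->  2 a_2 = 5 a_0 = 15  ->  a_2 = 15/2
  x^1: 6 a_3 - 6 a_1 = 0  ->  6 a_3 = 6 a_1 = -6  ->  a_3 = -1
  x^2: 12 a_4 - 7 a_2 = 0  ->  12 a_4 = 7 a_2 = 105/2  ->  a_4 = 35/8
  x^3: 20 a_5 - 8 a_3 = 0  ->  20 a_5 = 8 a_3 = -8  ->  a_5 = -2/5
Truncated series: y(x) = 3 - x + (15/2) x^2 - x^3 + (35/8) x^4 - (2/5) x^5 + O(x^6).

a_0 = 3; a_1 = -1; a_2 = 15/2; a_3 = -1; a_4 = 35/8; a_5 = -2/5


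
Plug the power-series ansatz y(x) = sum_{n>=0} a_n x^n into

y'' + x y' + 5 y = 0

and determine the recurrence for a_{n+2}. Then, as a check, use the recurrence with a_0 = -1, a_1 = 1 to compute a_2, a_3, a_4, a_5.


Substitute y = sum_n a_n x^n.
y''(x) has coefficient (n+2)(n+1) a_{n+2} at x^n;
x y'(x) has coefficient n a_n at x^n (shift);
5 y(x) has coefficient 5 a_n at x^n.
Matching x^n: (n+2)(n+1) a_{n+2} + (n + 5) a_n = 0.
Thus a_{n+2} = (-n - 5) / ((n+1)(n+2)) * a_n.

Check with a_0 = -1, a_1 = 1 (apply the recurrence for n = 0, 1, 2, 3): a_0 = -1, a_1 = 1, a_2 = 5/2, a_3 = -1, a_4 = -35/24, a_5 = 2/5.

a_(n+2) = (-n - 5) / ((n+1)(n+2)) * a_n; check: a_0 = -1, a_1 = 1, a_2 = 5/2, a_3 = -1, a_4 = -35/24, a_5 = 2/5


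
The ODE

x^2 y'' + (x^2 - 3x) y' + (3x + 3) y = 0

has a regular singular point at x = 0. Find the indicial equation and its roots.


Divide by x^2 to reach normal form y'' + P_1(x) y' + P_2(x) y = 0 with P_1(x) = 1 - 3/x and P_2(x) = 3/x + 3/x^2.
x = 0 is a singular point because the y'-coefficient 1 - 3/x has a pole at x = 0 and the y-coefficient 3/x + 3/x^2 has a pole at x = 0.
It is a regular singular point because x P_1(x) = p(x) = x - 3 and x^2 P_2(x) = q(x) = 3x + 3 are polynomials, hence analytic at x = 0.
p(0) = -3,  q(0) = 3.
Indicial equation: r(r-1) + p(0) r + q(0) = 0, i.e. r^2 + (p(0) - 1) r + q(0) = 0, i.e. r^2 - 4 r + 3 = 0.
Discriminant: (-4)^2 - 4(3) = 4, so r = (4 ± 2)/2.
Solving: r_1 = 3, r_2 = 1.

indicial: r^2 - 4 r + 3 = 0; roots r_1 = 3, r_2 = 1


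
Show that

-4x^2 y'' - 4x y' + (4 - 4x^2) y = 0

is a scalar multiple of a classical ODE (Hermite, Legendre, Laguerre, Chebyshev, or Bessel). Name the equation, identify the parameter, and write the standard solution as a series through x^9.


All three coefficients share the factor -4; dividing through by -4 gives  x^2 y'' + x y' + (x^2 - 1) y = 0.
This matches the Bessel equation x^2 y'' + x y' + (x^2 - nu^2) y = 0 with nu^2 = 1, so nu = 1; the solution bounded at x = 0 is J_1(x).
Frobenius at x = 0: indicial roots ±nu; for r = nu the recurrence k(k + 2nu) c_k = -c_{k-2} gives the standard series J_nu(x) = sum_{k>=0} (-1)^k / (k! (k+nu)!) (x/2)^(2k+nu). Evaluate the first 5 terms:
  k = 0: (-1)^0 / (0! * 1! * 2^1) x^1 = 1/(1*1*2) x^1 = (1/2) x^1
  k = 1: (-1)^1 / (1! * 2! * 2^3) x^3 = -1/(1*2*8) x^3 = (-1/16) x^3
  k = 2: (-1)^2 / (2! * 3! * 2^5) x^5 = 1/(2*6*32) x^5 = (1/384) x^5
  k = 3: (-1)^3 / (3! * 4! * 2^7) x^7 = -1/(6*24*128) x^7 = (-1/18432) x^7
  k = 4: (-1)^4 / (4! * 5! * 2^9) x^9 = 1/(24*120*512) x^9 = (1/1474560) x^9
Hence J_1(x) = x^9/1474560 - x^7/18432 + x^5/384 - x^3/16 + x/2 + ....

J_1(x); series = x^9/1474560 - x^7/18432 + x^5/384 - x^3/16 + x/2


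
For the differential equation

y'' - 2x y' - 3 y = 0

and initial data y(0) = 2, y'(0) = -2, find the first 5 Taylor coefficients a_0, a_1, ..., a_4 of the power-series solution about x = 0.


Ansatz: y(x) = sum_{n>=0} a_n x^n, so y'(x) = sum_{n>=1} n a_n x^(n-1) and y''(x) = sum_{n>=2} n(n-1) a_n x^(n-2).
Substitute into P(x) y'' + Q(x) y' + R(x) y = 0 with P(x) = 1, Q(x) = -2x, R(x) = -3, and match powers of x.
Initial conditions: a_0 = 2, a_1 = -2.
Setting the coefficient of each power of x to zero and solving order by order (substituting the coefficients already found):
  x^0: 2 a_2 - 3 a_0 = 0  ->  2 a_2 = 3 a_0 = 6  ->  a_2 = 3
  x^1: 6 a_3 - 5 a_1 = 0  ->  6 a_3 = 5 a_1 = -10  ->  a_3 = -5/3
  x^2: 12 a_4 - 7 a_2 = 0  ->  12 a_4 = 7 a_2 = 21  ->  a_4 = 7/4
Truncated series: y(x) = 2 - 2 x + 3 x^2 - (5/3) x^3 + (7/4) x^4 + O(x^5).

a_0 = 2; a_1 = -2; a_2 = 3; a_3 = -5/3; a_4 = 7/4


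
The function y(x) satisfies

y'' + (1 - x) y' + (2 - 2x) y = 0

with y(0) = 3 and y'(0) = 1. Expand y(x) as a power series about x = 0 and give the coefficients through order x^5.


Ansatz: y(x) = sum_{n>=0} a_n x^n, so y'(x) = sum_{n>=1} n a_n x^(n-1) and y''(x) = sum_{n>=2} n(n-1) a_n x^(n-2).
Substitute into P(x) y'' + Q(x) y' + R(x) y = 0 with P(x) = 1, Q(x) = 1 - x, R(x) = 2 - 2x, and match powers of x.
Initial conditions: a_0 = 3, a_1 = 1.
Setting the coefficient of each power of x to zero and solving order by order (substituting the coefficients already found):
  x^0: 2 a_2 + a_1 + 2 a_0 = 0  ->  2 a_2 = -a_1 - 2 a_0 = -7  ->  a_2 = -7/2
  x^1: 6 a_3 + 2 a_2 + a_1 - 2 a_0 = 0  ->  6 a_3 = -2 a_2 - a_1 + 2 a_0 = 12  ->  a_3 = 2
  x^2: 12 a_4 + 3 a_3 - 2 a_1 = 0  ->  12 a_4 = -3 a_3 + 2 a_1 = -4  ->  a_4 = -1/3
  x^3: 20 a_5 + 4 a_4 - a_3 - 2 a_2 = 0  ->  20 a_5 = -4 a_4 + a_3 + 2 a_2 = -11/3  ->  a_5 = -11/60
Truncated series: y(x) = 3 + x - (7/2) x^2 + 2 x^3 - (1/3) x^4 - (11/60) x^5 + O(x^6).

a_0 = 3; a_1 = 1; a_2 = -7/2; a_3 = 2; a_4 = -1/3; a_5 = -11/60


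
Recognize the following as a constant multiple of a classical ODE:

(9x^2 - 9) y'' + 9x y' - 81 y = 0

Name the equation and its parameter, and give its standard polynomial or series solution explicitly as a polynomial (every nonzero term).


All three coefficients share the factor -9; dividing through by -9 gives  (1 - x^2) y'' - x y' + 9 y = 0.
This matches the Chebyshev equation (1 - x^2) y'' - x y' + n^2 y = 0 (note the -x y' term, not -2x y') with n^2 = 9, so n = 3; the polynomial solution is T_3(x).
With y = sum_k a_k x^k, matching x^k gives (k+2)(k+1) a_{k+2} = (k^2 - n^2) a_k = (k - 3)(k + 3) a_k. The right side vanishes at k = 3, so the series with the parity of 3 terminates at degree 3.
Standard normalization: leading coefficient of T_n is 2^(n-1), so a_3 = 2^2 = 4. Work downward with a_k = (k+1)(k+2) a_{k+2} / ((k - 3)(k + 3)):
  a_1 = (2)(3)(4) / ((1 - 3)(1 + 3)) = 24/(-8) = -3
Hence T_3(x) = 4 x^3 - 3 x.

T_3(x); series = 4 x^3 - 3 x


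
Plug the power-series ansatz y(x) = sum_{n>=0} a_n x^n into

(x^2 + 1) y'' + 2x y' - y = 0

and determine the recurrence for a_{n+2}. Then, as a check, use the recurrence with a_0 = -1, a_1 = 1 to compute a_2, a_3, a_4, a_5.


Substitute y = sum_n a_n x^n.
(1 + 1 x^2) y'' contributes (n+2)(n+1) a_{n+2} + n(n-1) a_n at x^n.
2 x y'(x) contributes 2 n a_n at x^n.
-y(x) contributes -1 a_n at x^n.
Matching x^n: (n+2)(n+1) a_{n+2} + (n(n-1) + 2 n - 1) a_n = 0.
Thus a_{n+2} = (-n(n-1) - 2 n + 1) / ((n+1)(n+2)) * a_n.

Check with a_0 = -1, a_1 = 1 (apply the recurrence for n = 0, 1, 2, 3): a_0 = -1, a_1 = 1, a_2 = -1/2, a_3 = -1/6, a_4 = 5/24, a_5 = 11/120.

a_(n+2) = (-n(n-1) - 2 n + 1) / ((n+1)(n+2)) * a_n; check: a_0 = -1, a_1 = 1, a_2 = -1/2, a_3 = -1/6, a_4 = 5/24, a_5 = 11/120


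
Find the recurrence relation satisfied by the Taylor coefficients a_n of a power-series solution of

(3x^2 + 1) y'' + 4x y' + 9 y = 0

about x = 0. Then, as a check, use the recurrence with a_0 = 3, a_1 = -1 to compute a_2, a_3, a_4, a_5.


Substitute y = sum_n a_n x^n.
(1 + 3 x^2) y'' contributes (n+2)(n+1) a_{n+2} + 3 n(n-1) a_n at x^n.
4 x y'(x) contributes 4 n a_n at x^n.
9 y(x) contributes 9 a_n at x^n.
Matching x^n: (n+2)(n+1) a_{n+2} + (3 n(n-1) + 4 n + 9) a_n = 0.
Thus a_{n+2} = (-3 n(n-1) - 4 n - 9) / ((n+1)(n+2)) * a_n.

Check with a_0 = 3, a_1 = -1 (apply the recurrence for n = 0, 1, 2, 3): a_0 = 3, a_1 = -1, a_2 = -27/2, a_3 = 13/6, a_4 = 207/8, a_5 = -169/40.

a_(n+2) = (-3 n(n-1) - 4 n - 9) / ((n+1)(n+2)) * a_n; check: a_0 = 3, a_1 = -1, a_2 = -27/2, a_3 = 13/6, a_4 = 207/8, a_5 = -169/40


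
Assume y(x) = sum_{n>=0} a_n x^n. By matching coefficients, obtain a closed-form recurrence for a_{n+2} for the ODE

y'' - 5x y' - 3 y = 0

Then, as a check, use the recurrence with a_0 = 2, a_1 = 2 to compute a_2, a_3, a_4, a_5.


Substitute y = sum_n a_n x^n.
y''(x) has coefficient (n+2)(n+1) a_{n+2} at x^n;
-5 x y'(x) has coefficient -5 n a_n at x^n (shift);
-3 y(x) has coefficient -3 a_n at x^n.
Matching x^n: (n+2)(n+1) a_{n+2} + (-5n - 3) a_n = 0.
Thus a_{n+2} = (5n + 3) / ((n+1)(n+2)) * a_n.

Check with a_0 = 2, a_1 = 2 (apply the recurrence for n = 0, 1, 2, 3): a_0 = 2, a_1 = 2, a_2 = 3, a_3 = 8/3, a_4 = 13/4, a_5 = 12/5.

a_(n+2) = (5n + 3) / ((n+1)(n+2)) * a_n; check: a_0 = 2, a_1 = 2, a_2 = 3, a_3 = 8/3, a_4 = 13/4, a_5 = 12/5


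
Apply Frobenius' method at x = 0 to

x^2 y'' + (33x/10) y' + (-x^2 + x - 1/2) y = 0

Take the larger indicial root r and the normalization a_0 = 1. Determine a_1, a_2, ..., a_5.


Write in Frobenius form y'' + (p(x)/x) y' + (q(x)/x^2) y = 0:
  p(x) = 33/10,  q(x) = -x^2 + x - 1/2.
Indicial equation: r(r-1) + (33/10) r + (-1/2) = 0 -> roots r_1 = 1/5, r_2 = -5/2.
Take r = r_1 = 1/5. Let y(x) = x^r sum_{n>=0} a_n x^n with a_0 = 1.
Substitute y = x^r sum a_n x^n and match x^{r+n}. The recurrence is
  D(n) a_n + 1 a_{n-1} - 1 a_{n-2} = 0,  where D(n) = (r+n)(r+n-1) + (33/10)(r+n) + (-1/2).
  a_n = [-1 a_{n-1} + 1 a_{n-2}] / D(n).
Since the indicial polynomial factors as (r - r_1)(r - r_2), D(n) = (r_1 + n - r_1)(r_1 + n - r_2) = n(n + 27/10).
Evaluating step by step (a_0 = 1):
  n = 1: D(1) = 1(1 + 27/10) = 37/10; numerator = -1(1) = -1; a_1 = (-1)/(37/10) = -10/37
  n = 2: D(2) = 2(2 + 27/10) = 47/5; numerator = -1(-10/37) + 1(1) = 47/37; a_2 = (47/37)/(47/5) = 5/37
  n = 3: D(3) = 3(3 + 27/10) = 171/10; numerator = -1(5/37) + 1(-10/37) = -15/37; a_3 = (-15/37)/(171/10) = -50/2109
  n = 4: D(4) = 4(4 + 27/10) = 134/5; numerator = -1(-50/2109) + 1(5/37) = 335/2109; a_4 = (335/2109)/(134/5) = 25/4218
  n = 5: D(5) = 5(5 + 27/10) = 77/2; numerator = -1(25/4218) + 1(-50/2109) = -125/4218; a_5 = (-125/4218)/(77/2) = -125/162393

r = 1/5; a_0 = 1; a_1 = -10/37; a_2 = 5/37; a_3 = -50/2109; a_4 = 25/4218; a_5 = -125/162393


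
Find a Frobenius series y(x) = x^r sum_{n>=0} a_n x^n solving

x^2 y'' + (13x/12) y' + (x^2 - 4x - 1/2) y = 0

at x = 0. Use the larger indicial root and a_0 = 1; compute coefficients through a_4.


Write in Frobenius form y'' + (p(x)/x) y' + (q(x)/x^2) y = 0:
  p(x) = 13/12,  q(x) = x^2 - 4x - 1/2.
Indicial equation: r(r-1) + (13/12) r + (-1/2) = 0 -> roots r_1 = 2/3, r_2 = -3/4.
Take r = r_1 = 2/3. Let y(x) = x^r sum_{n>=0} a_n x^n with a_0 = 1.
Substitute y = x^r sum a_n x^n and match x^{r+n}. The recurrence is
  D(n) a_n - 4 a_{n-1} + 1 a_{n-2} = 0,  where D(n) = (r+n)(r+n-1) + (13/12)(r+n) + (-1/2).
  a_n = [4 a_{n-1} - 1 a_{n-2}] / D(n).
Since the indicial polynomial factors as (r - r_1)(r - r_2), D(n) = (r_1 + n - r_1)(r_1 + n - r_2) = n(n + 17/12).
Evaluating step by step (a_0 = 1):
  n = 1: D(1) = 1(1 + 17/12) = 29/12; numerator = 4(1) = 4; a_1 = (4)/(29/12) = 48/29
  n = 2: D(2) = 2(2 + 17/12) = 41/6; numerator = 4(48/29) - 1(1) = 163/29; a_2 = (163/29)/(41/6) = 978/1189
  n = 3: D(3) = 3(3 + 17/12) = 53/4; numerator = 4(978/1189) - 1(48/29) = 1944/1189; a_3 = (1944/1189)/(53/4) = 7776/63017
  n = 4: D(4) = 4(4 + 17/12) = 65/3; numerator = 4(7776/63017) - 1(978/1189) = -20730/63017; a_4 = (-20730/63017)/(65/3) = -12438/819221

r = 2/3; a_0 = 1; a_1 = 48/29; a_2 = 978/1189; a_3 = 7776/63017; a_4 = -12438/819221


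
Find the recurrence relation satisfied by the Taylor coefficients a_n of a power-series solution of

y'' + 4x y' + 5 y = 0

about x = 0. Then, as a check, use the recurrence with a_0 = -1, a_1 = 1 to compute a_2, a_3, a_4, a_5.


Substitute y = sum_n a_n x^n.
y''(x) has coefficient (n+2)(n+1) a_{n+2} at x^n;
4 x y'(x) has coefficient 4 n a_n at x^n (shift);
5 y(x) has coefficient 5 a_n at x^n.
Matching x^n: (n+2)(n+1) a_{n+2} + (4n + 5) a_n = 0.
Thus a_{n+2} = (-4n - 5) / ((n+1)(n+2)) * a_n.

Check with a_0 = -1, a_1 = 1 (apply the recurrence for n = 0, 1, 2, 3): a_0 = -1, a_1 = 1, a_2 = 5/2, a_3 = -3/2, a_4 = -65/24, a_5 = 51/40.

a_(n+2) = (-4n - 5) / ((n+1)(n+2)) * a_n; check: a_0 = -1, a_1 = 1, a_2 = 5/2, a_3 = -3/2, a_4 = -65/24, a_5 = 51/40


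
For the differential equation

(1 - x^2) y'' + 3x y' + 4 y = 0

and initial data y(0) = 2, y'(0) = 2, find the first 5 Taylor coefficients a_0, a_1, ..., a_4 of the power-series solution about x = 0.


Ansatz: y(x) = sum_{n>=0} a_n x^n, so y'(x) = sum_{n>=1} n a_n x^(n-1) and y''(x) = sum_{n>=2} n(n-1) a_n x^(n-2).
Substitute into P(x) y'' + Q(x) y' + R(x) y = 0 with P(x) = 1 - x^2, Q(x) = 3x, R(x) = 4, and match powers of x.
Initial conditions: a_0 = 2, a_1 = 2.
Setting the coefficient of each power of x to zero and solving order by order (substituting the coefficients already found):
  x^0: 2 a_2 + 4 a_0 = 0  ->  2 a_2 = -4 a_0 = -8  ->  a_2 = -4
  x^1: 6 a_3 + 7 a_1 = 0  ->  6 a_3 = -7 a_1 = -14  ->  a_3 = -7/3
  x^2: 12 a_4 + 8 a_2 = 0  ->  12 a_4 = -8 a_2 = 32  ->  a_4 = 8/3
Truncated series: y(x) = 2 + 2 x - 4 x^2 - (7/3) x^3 + (8/3) x^4 + O(x^5).

a_0 = 2; a_1 = 2; a_2 = -4; a_3 = -7/3; a_4 = 8/3


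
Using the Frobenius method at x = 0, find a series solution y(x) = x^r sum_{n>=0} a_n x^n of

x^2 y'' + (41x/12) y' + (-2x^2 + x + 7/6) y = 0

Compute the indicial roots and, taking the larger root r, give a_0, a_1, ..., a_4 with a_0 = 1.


Write in Frobenius form y'' + (p(x)/x) y' + (q(x)/x^2) y = 0:
  p(x) = 41/12,  q(x) = -2x^2 + x + 7/6.
Indicial equation: r(r-1) + (41/12) r + (7/6) = 0 -> roots r_1 = -2/3, r_2 = -7/4.
Take r = r_1 = -2/3. Let y(x) = x^r sum_{n>=0} a_n x^n with a_0 = 1.
Substitute y = x^r sum a_n x^n and match x^{r+n}. The recurrence is
  D(n) a_n + 1 a_{n-1} - 2 a_{n-2} = 0,  where D(n) = (r+n)(r+n-1) + (41/12)(r+n) + (7/6).
  a_n = [-1 a_{n-1} + 2 a_{n-2}] / D(n).
Since the indicial polynomial factors as (r - r_1)(r - r_2), D(n) = (r_1 + n - r_1)(r_1 + n - r_2) = n(n + 13/12).
Evaluating step by step (a_0 = 1):
  n = 1: D(1) = 1(1 + 13/12) = 25/12; numerator = -1(1) = -1; a_1 = (-1)/(25/12) = -12/25
  n = 2: D(2) = 2(2 + 13/12) = 37/6; numerator = -1(-12/25) + 2(1) = 62/25; a_2 = (62/25)/(37/6) = 372/925
  n = 3: D(3) = 3(3 + 13/12) = 49/4; numerator = -1(372/925) + 2(-12/25) = -252/185; a_3 = (-252/185)/(49/4) = -144/1295
  n = 4: D(4) = 4(4 + 13/12) = 61/3; numerator = -1(-144/1295) + 2(372/925) = 5928/6475; a_4 = (5928/6475)/(61/3) = 17784/394975

r = -2/3; a_0 = 1; a_1 = -12/25; a_2 = 372/925; a_3 = -144/1295; a_4 = 17784/394975


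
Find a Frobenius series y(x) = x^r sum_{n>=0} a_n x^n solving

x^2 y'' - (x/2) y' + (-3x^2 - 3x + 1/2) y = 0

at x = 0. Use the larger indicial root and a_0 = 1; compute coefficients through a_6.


Write in Frobenius form y'' + (p(x)/x) y' + (q(x)/x^2) y = 0:
  p(x) = -1/2,  q(x) = -3x^2 - 3x + 1/2.
Indicial equation: r(r-1) + (-1/2) r + (1/2) = 0 -> roots r_1 = 1, r_2 = 1/2.
Take r = r_1 = 1. Let y(x) = x^r sum_{n>=0} a_n x^n with a_0 = 1.
Substitute y = x^r sum a_n x^n and match x^{r+n}. The recurrence is
  D(n) a_n - 3 a_{n-1} - 3 a_{n-2} = 0,  where D(n) = (r+n)(r+n-1) + (-1/2)(r+n) + (1/2).
  a_n = [3 a_{n-1} + 3 a_{n-2}] / D(n).
Since the indicial polynomial factors as (r - r_1)(r - r_2), D(n) = (r_1 + n - r_1)(r_1 + n - r_2) = n(n + 1/2).
Evaluating step by step (a_0 = 1):
  n = 1: D(1) = 1(1 + 1/2) = 3/2; numerator = 3(1) = 3; a_1 = (3)/(3/2) = 2
  n = 2: D(2) = 2(2 + 1/2) = 5; numerator = 3(2) + 3(1) = 9; a_2 = (9)/(5) = 9/5
  n = 3: D(3) = 3(3 + 1/2) = 21/2; numerator = 3(9/5) + 3(2) = 57/5; a_3 = (57/5)/(21/2) = 38/35
  n = 4: D(4) = 4(4 + 1/2) = 18; numerator = 3(38/35) + 3(9/5) = 303/35; a_4 = (303/35)/(18) = 101/210
  n = 5: D(5) = 5(5 + 1/2) = 55/2; numerator = 3(101/210) + 3(38/35) = 47/10; a_5 = (47/10)/(55/2) = 47/275
  n = 6: D(6) = 6(6 + 1/2) = 39; numerator = 3(47/275) + 3(101/210) = 7529/3850; a_6 = (7529/3850)/(39) = 7529/150150

r = 1; a_0 = 1; a_1 = 2; a_2 = 9/5; a_3 = 38/35; a_4 = 101/210; a_5 = 47/275; a_6 = 7529/150150


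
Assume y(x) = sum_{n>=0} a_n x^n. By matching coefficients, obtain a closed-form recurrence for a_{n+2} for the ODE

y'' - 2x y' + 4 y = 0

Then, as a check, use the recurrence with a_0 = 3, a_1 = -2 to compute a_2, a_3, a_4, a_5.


Substitute y = sum_n a_n x^n.
y''(x) has coefficient (n+2)(n+1) a_{n+2} at x^n;
-2 x y'(x) has coefficient -2 n a_n at x^n (shift);
4 y(x) has coefficient 4 a_n at x^n.
Matching x^n: (n+2)(n+1) a_{n+2} + (-2n + 4) a_n = 0.
Thus a_{n+2} = (2n - 4) / ((n+1)(n+2)) * a_n.

Check with a_0 = 3, a_1 = -2 (apply the recurrence for n = 0, 1, 2, 3): a_0 = 3, a_1 = -2, a_2 = -6, a_3 = 2/3, a_4 = 0, a_5 = 1/15.

a_(n+2) = (2n - 4) / ((n+1)(n+2)) * a_n; check: a_0 = 3, a_1 = -2, a_2 = -6, a_3 = 2/3, a_4 = 0, a_5 = 1/15


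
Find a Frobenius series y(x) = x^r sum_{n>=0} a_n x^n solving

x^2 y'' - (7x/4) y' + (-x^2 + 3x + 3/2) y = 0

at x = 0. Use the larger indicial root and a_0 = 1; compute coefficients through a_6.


Write in Frobenius form y'' + (p(x)/x) y' + (q(x)/x^2) y = 0:
  p(x) = -7/4,  q(x) = -x^2 + 3x + 3/2.
Indicial equation: r(r-1) + (-7/4) r + (3/2) = 0 -> roots r_1 = 2, r_2 = 3/4.
Take r = r_1 = 2. Let y(x) = x^r sum_{n>=0} a_n x^n with a_0 = 1.
Substitute y = x^r sum a_n x^n and match x^{r+n}. The recurrence is
  D(n) a_n + 3 a_{n-1} - 1 a_{n-2} = 0,  where D(n) = (r+n)(r+n-1) + (-7/4)(r+n) + (3/2).
  a_n = [-3 a_{n-1} + 1 a_{n-2}] / D(n).
Since the indicial polynomial factors as (r - r_1)(r - r_2), D(n) = (r_1 + n - r_1)(r_1 + n - r_2) = n(n + 5/4).
Evaluating step by step (a_0 = 1):
  n = 1: D(1) = 1(1 + 5/4) = 9/4; numerator = -3(1) = -3; a_1 = (-3)/(9/4) = -4/3
  n = 2: D(2) = 2(2 + 5/4) = 13/2; numerator = -3(-4/3) + 1(1) = 5; a_2 = (5)/(13/2) = 10/13
  n = 3: D(3) = 3(3 + 5/4) = 51/4; numerator = -3(10/13) + 1(-4/3) = -142/39; a_3 = (-142/39)/(51/4) = -568/1989
  n = 4: D(4) = 4(4 + 5/4) = 21; numerator = -3(-568/1989) + 1(10/13) = 1078/663; a_4 = (1078/663)/(21) = 154/1989
  n = 5: D(5) = 5(5 + 5/4) = 125/4; numerator = -3(154/1989) + 1(-568/1989) = -1030/1989; a_5 = (-1030/1989)/(125/4) = -824/49725
  n = 6: D(6) = 6(6 + 5/4) = 87/2; numerator = -3(-824/49725) + 1(154/1989) = 6322/49725; a_6 = (6322/49725)/(87/2) = 436/149175

r = 2; a_0 = 1; a_1 = -4/3; a_2 = 10/13; a_3 = -568/1989; a_4 = 154/1989; a_5 = -824/49725; a_6 = 436/149175


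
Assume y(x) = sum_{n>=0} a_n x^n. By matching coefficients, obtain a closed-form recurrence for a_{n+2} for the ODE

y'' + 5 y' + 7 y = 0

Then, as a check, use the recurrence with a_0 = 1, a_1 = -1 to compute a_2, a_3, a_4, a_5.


Substitute y = sum_n a_n x^n.
y''(x) has coefficient (n+2)(n+1) a_{n+2} at x^n;
5 y'(x) has coefficient 5 (n+1) a_{n+1} at x^n;
7 y(x) has coefficient 7 a_n at x^n.
Matching x^n: (n+2)(n+1) a_{n+2} + 5 (n+1) a_{n+1} + 7 a_n = 0.
Thus a_{n+2} = [-5 (n+1) a_{n+1} - 7 a_n] / ((n+1)(n+2)).

Check with a_0 = 1, a_1 = -1 (apply the recurrence for n = 0, 1, 2, 3): a_0 = 1, a_1 = -1, a_2 = -1, a_3 = 17/6, a_4 = -71/24, a_5 = 59/30.

a_(n+2) = [-5 (n+1) a_(n+1) - 7 a_n] / ((n+1)(n+2)); check: a_0 = 1, a_1 = -1, a_2 = -1, a_3 = 17/6, a_4 = -71/24, a_5 = 59/30


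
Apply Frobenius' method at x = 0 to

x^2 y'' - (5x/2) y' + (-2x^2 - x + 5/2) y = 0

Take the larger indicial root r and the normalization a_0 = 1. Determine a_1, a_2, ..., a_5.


Write in Frobenius form y'' + (p(x)/x) y' + (q(x)/x^2) y = 0:
  p(x) = -5/2,  q(x) = -2x^2 - x + 5/2.
Indicial equation: r(r-1) + (-5/2) r + (5/2) = 0 -> roots r_1 = 5/2, r_2 = 1.
Take r = r_1 = 5/2. Let y(x) = x^r sum_{n>=0} a_n x^n with a_0 = 1.
Substitute y = x^r sum a_n x^n and match x^{r+n}. The recurrence is
  D(n) a_n - 1 a_{n-1} - 2 a_{n-2} = 0,  where D(n) = (r+n)(r+n-1) + (-5/2)(r+n) + (5/2).
  a_n = [1 a_{n-1} + 2 a_{n-2}] / D(n).
Since the indicial polynomial factors as (r - r_1)(r - r_2), D(n) = (r_1 + n - r_1)(r_1 + n - r_2) = n(n + 3/2).
Evaluating step by step (a_0 = 1):
  n = 1: D(1) = 1(1 + 3/2) = 5/2; numerator = 1(1) = 1; a_1 = (1)/(5/2) = 2/5
  n = 2: D(2) = 2(2 + 3/2) = 7; numerator = 1(2/5) + 2(1) = 12/5; a_2 = (12/5)/(7) = 12/35
  n = 3: D(3) = 3(3 + 3/2) = 27/2; numerator = 1(12/35) + 2(2/5) = 8/7; a_3 = (8/7)/(27/2) = 16/189
  n = 4: D(4) = 4(4 + 3/2) = 22; numerator = 1(16/189) + 2(12/35) = 104/135; a_4 = (104/135)/(22) = 52/1485
  n = 5: D(5) = 5(5 + 3/2) = 65/2; numerator = 1(52/1485) + 2(16/189) = 236/1155; a_5 = (236/1155)/(65/2) = 472/75075

r = 5/2; a_0 = 1; a_1 = 2/5; a_2 = 12/35; a_3 = 16/189; a_4 = 52/1485; a_5 = 472/75075


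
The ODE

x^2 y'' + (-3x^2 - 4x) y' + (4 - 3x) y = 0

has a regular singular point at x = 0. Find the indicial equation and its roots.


Divide by x^2 to reach normal form y'' + P_1(x) y' + P_2(x) y = 0 with P_1(x) = -3 - 4/x and P_2(x) = -3/x + 4/x^2.
x = 0 is a singular point because the y'-coefficient -3 - 4/x has a pole at x = 0 and the y-coefficient -3/x + 4/x^2 has a pole at x = 0.
It is a regular singular point because x P_1(x) = p(x) = -3x - 4 and x^2 P_2(x) = q(x) = 4 - 3x are polynomials, hence analytic at x = 0.
p(0) = -4,  q(0) = 4.
Indicial equation: r(r-1) + p(0) r + q(0) = 0, i.e. r^2 + (p(0) - 1) r + q(0) = 0, i.e. r^2 - 5 r + 4 = 0.
Discriminant: (-5)^2 - 4(4) = 9, so r = (5 ± 3)/2.
Solving: r_1 = 4, r_2 = 1.

indicial: r^2 - 5 r + 4 = 0; roots r_1 = 4, r_2 = 1


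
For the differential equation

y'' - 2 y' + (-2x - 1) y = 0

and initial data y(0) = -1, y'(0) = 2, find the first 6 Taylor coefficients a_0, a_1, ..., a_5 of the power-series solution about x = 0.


Ansatz: y(x) = sum_{n>=0} a_n x^n, so y'(x) = sum_{n>=1} n a_n x^(n-1) and y''(x) = sum_{n>=2} n(n-1) a_n x^(n-2).
Substitute into P(x) y'' + Q(x) y' + R(x) y = 0 with P(x) = 1, Q(x) = -2, R(x) = -2x - 1, and match powers of x.
Initial conditions: a_0 = -1, a_1 = 2.
Setting the coefficient of each power of x to zero and solving order by order (substituting the coefficients already found):
  x^0: 2 a_2 - 2 a_1 - a_0 = 0  ->  2 a_2 = 2 a_1 + a_0 = 3  ->  a_2 = 3/2
  x^1: 6 a_3 - 4 a_2 - a_1 - 2 a_0 = 0  ->  6 a_3 = 4 a_2 + a_1 + 2 a_0 = 6  ->  a_3 = 1
  x^2: 12 a_4 - 6 a_3 - a_2 - 2 a_1 = 0  ->  12 a_4 = 6 a_3 + a_2 + 2 a_1 = 23/2  ->  a_4 = 23/24
  x^3: 20 a_5 - 8 a_4 - a_3 - 2 a_2 = 0  ->  20 a_5 = 8 a_4 + a_3 + 2 a_2 = 35/3  ->  a_5 = 7/12
Truncated series: y(x) = -1 + 2 x + (3/2) x^2 + x^3 + (23/24) x^4 + (7/12) x^5 + O(x^6).

a_0 = -1; a_1 = 2; a_2 = 3/2; a_3 = 1; a_4 = 23/24; a_5 = 7/12


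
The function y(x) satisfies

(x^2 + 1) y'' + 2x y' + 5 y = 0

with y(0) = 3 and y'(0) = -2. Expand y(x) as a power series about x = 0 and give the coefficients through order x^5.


Ansatz: y(x) = sum_{n>=0} a_n x^n, so y'(x) = sum_{n>=1} n a_n x^(n-1) and y''(x) = sum_{n>=2} n(n-1) a_n x^(n-2).
Substitute into P(x) y'' + Q(x) y' + R(x) y = 0 with P(x) = x^2 + 1, Q(x) = 2x, R(x) = 5, and match powers of x.
Initial conditions: a_0 = 3, a_1 = -2.
Setting the coefficient of each power of x to zero and solving order by order (substituting the coefficients already found):
  x^0: 2 a_2 + 5 a_0 = 0  ->  2 a_2 = -5 a_0 = -15  ->  a_2 = -15/2
  x^1: 6 a_3 + 7 a_1 = 0  ->  6 a_3 = -7 a_1 = 14  ->  a_3 = 7/3
  x^2: 12 a_4 + 11 a_2 = 0  ->  12 a_4 = -11 a_2 = 165/2  ->  a_4 = 55/8
  x^3: 20 a_5 + 17 a_3 = 0  ->  20 a_5 = -17 a_3 = -119/3  ->  a_5 = -119/60
Truncated series: y(x) = 3 - 2 x - (15/2) x^2 + (7/3) x^3 + (55/8) x^4 - (119/60) x^5 + O(x^6).

a_0 = 3; a_1 = -2; a_2 = -15/2; a_3 = 7/3; a_4 = 55/8; a_5 = -119/60
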